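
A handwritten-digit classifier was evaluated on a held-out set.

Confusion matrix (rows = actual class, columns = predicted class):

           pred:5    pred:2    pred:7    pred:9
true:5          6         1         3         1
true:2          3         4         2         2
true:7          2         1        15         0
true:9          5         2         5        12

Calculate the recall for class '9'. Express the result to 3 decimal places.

recall = TP/(TP+FN).
9: TP=12, FN=5+2+5=12 → 12/24 = 0.5000

0.500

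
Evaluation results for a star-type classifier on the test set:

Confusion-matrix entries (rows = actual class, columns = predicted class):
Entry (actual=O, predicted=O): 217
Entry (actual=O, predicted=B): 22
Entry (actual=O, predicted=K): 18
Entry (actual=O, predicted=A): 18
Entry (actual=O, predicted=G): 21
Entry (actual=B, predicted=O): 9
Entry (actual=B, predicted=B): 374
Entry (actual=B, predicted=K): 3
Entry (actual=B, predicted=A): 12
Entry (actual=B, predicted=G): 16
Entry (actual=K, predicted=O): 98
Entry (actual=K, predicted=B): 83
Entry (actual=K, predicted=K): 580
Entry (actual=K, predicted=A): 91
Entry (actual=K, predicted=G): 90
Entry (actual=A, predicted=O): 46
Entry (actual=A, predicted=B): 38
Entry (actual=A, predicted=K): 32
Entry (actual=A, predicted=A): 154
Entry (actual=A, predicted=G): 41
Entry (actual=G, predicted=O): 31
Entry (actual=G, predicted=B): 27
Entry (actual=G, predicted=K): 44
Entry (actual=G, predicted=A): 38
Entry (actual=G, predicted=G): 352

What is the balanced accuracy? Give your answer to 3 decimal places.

Balanced accuracy = mean of per-class recall.
  O: recall = 217/296 = 0.7331
  B: recall = 374/414 = 0.9034
  K: recall = 580/942 = 0.6157
  A: recall = 154/311 = 0.4952
  G: recall = 352/492 = 0.7154
Mean = (0.7331 + 0.9034 + 0.6157 + 0.4952 + 0.7154) / 5 = 0.693

0.693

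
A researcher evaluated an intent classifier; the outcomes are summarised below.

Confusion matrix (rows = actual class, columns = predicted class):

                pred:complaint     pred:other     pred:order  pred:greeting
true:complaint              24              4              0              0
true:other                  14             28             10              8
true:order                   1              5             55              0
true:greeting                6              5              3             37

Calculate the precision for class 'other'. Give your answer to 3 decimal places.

0.667

One-vs-rest for 'other': TP = diagonal; FP = other classes predicted 'other'; FN = 'other' predicted as other.
precision = TP/(TP+FP).
other: TP=28, FP=4+5+5=14 → 28/42 = 0.6667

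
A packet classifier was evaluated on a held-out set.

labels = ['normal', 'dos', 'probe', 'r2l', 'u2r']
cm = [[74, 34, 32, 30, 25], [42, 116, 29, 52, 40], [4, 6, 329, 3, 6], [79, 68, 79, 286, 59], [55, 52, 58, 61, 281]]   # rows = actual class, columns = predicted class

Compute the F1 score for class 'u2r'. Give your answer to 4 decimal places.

0.6122

Take TP from the diagonal, FP from the rest of the 'u2r' prediction marginal, FN from the rest of the 'u2r' actual marginal.
F1 score = 2·TP/(2·TP+FP+FN).
u2r: TP=281, FP=25+40+6+59=130, FN=55+52+58+61=226 → 562/918 = 0.61220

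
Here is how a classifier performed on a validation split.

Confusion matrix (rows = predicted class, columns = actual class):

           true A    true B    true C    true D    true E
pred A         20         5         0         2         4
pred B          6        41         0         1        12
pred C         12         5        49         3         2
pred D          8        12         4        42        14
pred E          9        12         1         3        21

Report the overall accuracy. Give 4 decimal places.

Accuracy = trace / total = (20+41+49+42+21=173) / 288 = 173/288 = 0.6007

0.6007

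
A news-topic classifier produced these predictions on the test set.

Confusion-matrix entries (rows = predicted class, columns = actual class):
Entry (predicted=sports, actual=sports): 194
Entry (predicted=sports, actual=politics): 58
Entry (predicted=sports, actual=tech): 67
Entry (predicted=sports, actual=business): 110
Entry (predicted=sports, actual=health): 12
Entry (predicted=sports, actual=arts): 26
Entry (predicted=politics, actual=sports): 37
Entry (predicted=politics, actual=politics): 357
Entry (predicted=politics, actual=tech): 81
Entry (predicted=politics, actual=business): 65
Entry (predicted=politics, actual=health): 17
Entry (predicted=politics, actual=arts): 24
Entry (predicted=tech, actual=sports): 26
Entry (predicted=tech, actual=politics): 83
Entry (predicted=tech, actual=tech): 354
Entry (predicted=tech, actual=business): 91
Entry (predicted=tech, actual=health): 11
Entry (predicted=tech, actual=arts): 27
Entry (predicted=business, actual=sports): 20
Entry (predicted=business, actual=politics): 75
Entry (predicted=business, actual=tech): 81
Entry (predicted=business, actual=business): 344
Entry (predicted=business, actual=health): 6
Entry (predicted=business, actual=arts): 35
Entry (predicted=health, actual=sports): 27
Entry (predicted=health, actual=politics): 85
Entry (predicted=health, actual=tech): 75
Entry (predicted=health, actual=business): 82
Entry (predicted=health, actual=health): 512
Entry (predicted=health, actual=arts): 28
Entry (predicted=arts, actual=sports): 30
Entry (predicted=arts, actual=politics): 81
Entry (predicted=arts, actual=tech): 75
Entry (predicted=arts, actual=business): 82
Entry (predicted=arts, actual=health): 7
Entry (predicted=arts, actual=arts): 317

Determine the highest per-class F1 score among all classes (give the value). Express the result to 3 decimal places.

0.745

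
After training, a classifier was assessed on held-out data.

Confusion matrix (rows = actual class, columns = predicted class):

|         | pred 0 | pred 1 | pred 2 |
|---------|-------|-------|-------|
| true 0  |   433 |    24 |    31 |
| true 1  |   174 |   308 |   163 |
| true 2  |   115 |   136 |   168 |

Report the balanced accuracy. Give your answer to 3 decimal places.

0.589

Balanced accuracy = mean of per-class recall.
  0: recall = 433/488 = 0.8873
  1: recall = 308/645 = 0.4775
  2: recall = 168/419 = 0.4010
Mean = (0.8873 + 0.4775 + 0.4010) / 3 = 0.589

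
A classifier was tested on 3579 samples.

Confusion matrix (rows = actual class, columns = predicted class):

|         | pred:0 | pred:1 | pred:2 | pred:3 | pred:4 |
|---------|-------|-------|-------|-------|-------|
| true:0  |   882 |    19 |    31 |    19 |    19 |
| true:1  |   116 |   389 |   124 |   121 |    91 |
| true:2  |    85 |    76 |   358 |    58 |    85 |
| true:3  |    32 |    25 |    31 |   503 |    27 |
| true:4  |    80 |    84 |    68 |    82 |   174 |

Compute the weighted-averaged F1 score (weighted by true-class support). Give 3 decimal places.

0.630

Per-class F1 score (2·TP/(2·TP+FP+FN)):
  0: TP=882, FP=116+85+32+80=313, FN=19+31+19+19=88 → 1764/2165 = 0.8148
  1: TP=389, FP=19+76+25+84=204, FN=116+124+121+91=452 → 778/1434 = 0.5425
  2: TP=358, FP=31+124+31+68=254, FN=85+76+58+85=304 → 716/1274 = 0.5620
  3: TP=503, FP=19+121+58+82=280, FN=32+25+31+27=115 → 1006/1401 = 0.7181
  4: TP=174, FP=19+91+85+27=222, FN=80+84+68+82=314 → 348/884 = 0.3937
Weighted-F1 score = Σ (supportᵢ/N)·F1 scoreᵢ with N=3579: (970/3579)·0.8148 + (841/3579)·0.5425 + (662/3579)·0.5620 + (618/3579)·0.7181 + (488/3579)·0.3937 = 0.630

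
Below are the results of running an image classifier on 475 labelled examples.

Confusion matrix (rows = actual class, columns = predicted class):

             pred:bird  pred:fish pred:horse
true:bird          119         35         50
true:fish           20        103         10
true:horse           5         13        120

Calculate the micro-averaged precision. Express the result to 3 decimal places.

0.720

Micro-averaging pools counts across classes: ΣTP=342, ΣFP=133, ΣFN=133.
Micro-precision = TP/(TP+FP) on pooled counts = 0.720 (equals overall accuracy in single-label multiclass).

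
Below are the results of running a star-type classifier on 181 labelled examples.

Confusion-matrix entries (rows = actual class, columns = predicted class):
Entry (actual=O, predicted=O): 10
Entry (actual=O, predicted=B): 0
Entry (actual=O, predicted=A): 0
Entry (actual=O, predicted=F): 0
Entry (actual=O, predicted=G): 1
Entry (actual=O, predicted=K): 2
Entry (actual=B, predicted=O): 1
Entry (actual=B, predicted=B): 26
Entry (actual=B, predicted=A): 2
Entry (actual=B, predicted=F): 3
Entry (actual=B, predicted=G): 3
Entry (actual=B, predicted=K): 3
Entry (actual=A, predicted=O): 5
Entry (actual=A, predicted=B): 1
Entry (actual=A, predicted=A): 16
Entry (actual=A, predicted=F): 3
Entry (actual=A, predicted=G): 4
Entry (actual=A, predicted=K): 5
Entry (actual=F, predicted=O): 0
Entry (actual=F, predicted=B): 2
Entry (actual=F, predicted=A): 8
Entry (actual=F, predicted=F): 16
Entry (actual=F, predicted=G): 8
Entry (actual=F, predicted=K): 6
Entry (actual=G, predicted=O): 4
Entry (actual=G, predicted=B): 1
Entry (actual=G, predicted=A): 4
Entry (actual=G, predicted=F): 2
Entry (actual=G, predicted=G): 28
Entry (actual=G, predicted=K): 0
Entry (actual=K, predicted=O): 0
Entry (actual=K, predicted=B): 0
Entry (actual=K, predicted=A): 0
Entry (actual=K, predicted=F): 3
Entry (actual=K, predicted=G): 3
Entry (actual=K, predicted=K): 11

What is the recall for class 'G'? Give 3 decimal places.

0.718

Treat 'G' as positive and all other classes as negative.
recall = TP/(TP+FN).
G: TP=28, FN=4+1+4+2+0=11 → 28/39 = 0.7179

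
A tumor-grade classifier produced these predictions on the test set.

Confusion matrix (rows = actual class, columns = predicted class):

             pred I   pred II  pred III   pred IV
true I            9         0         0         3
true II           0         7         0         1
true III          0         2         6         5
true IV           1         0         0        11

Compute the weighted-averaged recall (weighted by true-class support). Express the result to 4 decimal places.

0.7333

Per-class recall (TP/(TP+FN)):
  I: TP=9, FN=0+0+3=3 → 9/12 = 0.75000
  II: TP=7, FN=0+0+1=1 → 7/8 = 0.87500
  III: TP=6, FN=0+2+5=7 → 6/13 = 0.46154
  IV: TP=11, FN=1+0+0=1 → 11/12 = 0.91667
Weighted-recall = Σ (supportᵢ/N)·recallᵢ with N=45: (12/45)·0.75000 + (8/45)·0.87500 + (13/45)·0.46154 + (12/45)·0.91667 = 0.7333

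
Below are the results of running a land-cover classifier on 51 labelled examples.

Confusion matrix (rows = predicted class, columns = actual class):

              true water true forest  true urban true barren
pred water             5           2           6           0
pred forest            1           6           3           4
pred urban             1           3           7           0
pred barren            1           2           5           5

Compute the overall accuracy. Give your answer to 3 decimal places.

Accuracy = trace / total = (5+6+7+5=23) / 51 = 23/51 = 0.451

0.451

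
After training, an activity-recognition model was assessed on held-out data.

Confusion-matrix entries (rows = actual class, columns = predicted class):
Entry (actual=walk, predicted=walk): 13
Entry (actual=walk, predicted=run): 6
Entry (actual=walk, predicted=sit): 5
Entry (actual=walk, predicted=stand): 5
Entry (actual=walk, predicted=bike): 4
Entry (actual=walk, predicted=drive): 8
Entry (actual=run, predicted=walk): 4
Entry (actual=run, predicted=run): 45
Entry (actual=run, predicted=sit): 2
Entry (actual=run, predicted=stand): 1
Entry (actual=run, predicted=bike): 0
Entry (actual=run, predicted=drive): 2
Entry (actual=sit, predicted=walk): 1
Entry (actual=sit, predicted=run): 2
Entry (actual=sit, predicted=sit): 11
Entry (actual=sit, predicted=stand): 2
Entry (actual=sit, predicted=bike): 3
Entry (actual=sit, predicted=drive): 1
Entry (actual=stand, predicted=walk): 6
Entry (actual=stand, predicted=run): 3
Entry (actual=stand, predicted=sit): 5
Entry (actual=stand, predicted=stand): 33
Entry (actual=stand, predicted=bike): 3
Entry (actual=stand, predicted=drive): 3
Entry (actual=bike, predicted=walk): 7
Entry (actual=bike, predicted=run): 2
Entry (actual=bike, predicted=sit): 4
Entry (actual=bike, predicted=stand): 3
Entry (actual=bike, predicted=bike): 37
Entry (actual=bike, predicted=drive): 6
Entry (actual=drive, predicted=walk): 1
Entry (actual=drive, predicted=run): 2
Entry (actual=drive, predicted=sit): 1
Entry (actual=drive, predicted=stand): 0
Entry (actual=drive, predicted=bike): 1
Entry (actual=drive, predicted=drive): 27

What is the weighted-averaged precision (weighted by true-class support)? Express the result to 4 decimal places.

0.6511

Per-class precision (TP/(TP+FP)):
  walk: TP=13, FP=4+1+6+7+1=19 → 13/32 = 0.40625
  run: TP=45, FP=6+2+3+2+2=15 → 45/60 = 0.75000
  sit: TP=11, FP=5+2+5+4+1=17 → 11/28 = 0.39286
  stand: TP=33, FP=5+1+2+3+0=11 → 33/44 = 0.75000
  bike: TP=37, FP=4+0+3+3+1=11 → 37/48 = 0.77083
  drive: TP=27, FP=8+2+1+3+6=20 → 27/47 = 0.57447
Weighted-precision = Σ (supportᵢ/N)·precisionᵢ with N=259: (41/259)·0.40625 + (54/259)·0.75000 + (20/259)·0.39286 + (53/259)·0.75000 + (59/259)·0.77083 + (32/259)·0.57447 = 0.6511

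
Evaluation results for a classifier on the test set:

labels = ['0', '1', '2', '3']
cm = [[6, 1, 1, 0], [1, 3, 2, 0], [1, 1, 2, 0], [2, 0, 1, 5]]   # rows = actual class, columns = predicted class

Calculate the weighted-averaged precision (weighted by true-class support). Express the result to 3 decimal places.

0.682

Per-class precision (TP/(TP+FP)):
  0: TP=6, FP=1+1+2=4 → 6/10 = 0.6000
  1: TP=3, FP=1+1+0=2 → 3/5 = 0.6000
  2: TP=2, FP=1+2+1=4 → 2/6 = 0.3333
  3: TP=5, FP=0+0+0=0 → 5/5 = 1.0000
Weighted-precision = Σ (supportᵢ/N)·precisionᵢ with N=26: (8/26)·0.6000 + (6/26)·0.6000 + (4/26)·0.3333 + (8/26)·1.0000 = 0.682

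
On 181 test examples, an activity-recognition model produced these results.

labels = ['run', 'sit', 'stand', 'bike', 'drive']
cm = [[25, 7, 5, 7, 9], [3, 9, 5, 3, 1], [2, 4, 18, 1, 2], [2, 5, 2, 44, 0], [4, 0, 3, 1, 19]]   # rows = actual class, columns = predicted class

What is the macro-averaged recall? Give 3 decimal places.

0.620

Per-class recall (TP/(TP+FN)):
  run: TP=25, FN=7+5+7+9=28 → 25/53 = 0.4717
  sit: TP=9, FN=3+5+3+1=12 → 9/21 = 0.4286
  stand: TP=18, FN=2+4+1+2=9 → 18/27 = 0.6667
  bike: TP=44, FN=2+5+2+0=9 → 44/53 = 0.8302
  drive: TP=19, FN=4+0+3+1=8 → 19/27 = 0.7037
Macro-recall = mean = (0.4717 + 0.4286 + 0.6667 + 0.8302 + 0.7037) / 5 = 0.620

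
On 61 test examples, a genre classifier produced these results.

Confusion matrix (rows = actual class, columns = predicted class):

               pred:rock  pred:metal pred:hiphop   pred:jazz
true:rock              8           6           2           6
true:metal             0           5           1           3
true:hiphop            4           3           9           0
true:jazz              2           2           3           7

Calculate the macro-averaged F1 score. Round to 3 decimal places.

0.473

Per-class F1 score (2·TP/(2·TP+FP+FN)):
  rock: TP=8, FP=0+4+2=6, FN=6+2+6=14 → 16/36 = 0.4444
  metal: TP=5, FP=6+3+2=11, FN=0+1+3=4 → 10/25 = 0.4000
  hiphop: TP=9, FP=2+1+3=6, FN=4+3+0=7 → 18/31 = 0.5806
  jazz: TP=7, FP=6+3+0=9, FN=2+2+3=7 → 14/30 = 0.4667
Macro-F1 score = mean = (0.4444 + 0.4000 + 0.5806 + 0.4667) / 4 = 0.473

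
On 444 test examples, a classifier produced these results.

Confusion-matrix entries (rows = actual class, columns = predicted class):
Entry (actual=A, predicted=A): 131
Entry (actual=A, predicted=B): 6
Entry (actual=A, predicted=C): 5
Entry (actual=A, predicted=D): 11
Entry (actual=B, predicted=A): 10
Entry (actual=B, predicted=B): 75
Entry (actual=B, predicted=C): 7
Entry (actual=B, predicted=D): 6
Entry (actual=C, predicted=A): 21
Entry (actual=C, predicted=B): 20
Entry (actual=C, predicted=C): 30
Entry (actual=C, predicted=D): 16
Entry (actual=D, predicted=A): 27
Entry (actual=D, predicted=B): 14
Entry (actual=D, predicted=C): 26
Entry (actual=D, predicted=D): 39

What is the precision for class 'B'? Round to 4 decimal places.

0.6522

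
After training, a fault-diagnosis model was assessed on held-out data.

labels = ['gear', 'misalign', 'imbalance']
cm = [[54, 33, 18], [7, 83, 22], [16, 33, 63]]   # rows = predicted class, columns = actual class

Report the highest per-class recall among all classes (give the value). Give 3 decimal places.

0.701

Per-class recall (TP/(TP+FN)):
  gear: TP=54, FN=7+16=23 → 54/77 = 0.7013
  misalign: TP=83, FN=33+33=66 → 83/149 = 0.5570
  imbalance: TP=63, FN=18+22=40 → 63/103 = 0.6117
Highest is class 'gear' with recall = 0.701.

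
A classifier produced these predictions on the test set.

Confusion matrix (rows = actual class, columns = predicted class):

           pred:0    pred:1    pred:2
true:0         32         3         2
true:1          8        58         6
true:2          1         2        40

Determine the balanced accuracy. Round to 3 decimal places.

0.867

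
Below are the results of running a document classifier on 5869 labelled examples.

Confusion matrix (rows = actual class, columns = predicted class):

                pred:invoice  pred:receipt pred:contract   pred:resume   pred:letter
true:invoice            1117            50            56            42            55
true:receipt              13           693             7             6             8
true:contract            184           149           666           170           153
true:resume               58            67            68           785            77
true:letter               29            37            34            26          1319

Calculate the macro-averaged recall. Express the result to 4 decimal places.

Per-class recall (TP/(TP+FN)):
  invoice: TP=1117, FN=50+56+42+55=203 → 1117/1320 = 0.84621
  receipt: TP=693, FN=13+7+6+8=34 → 693/727 = 0.95323
  contract: TP=666, FN=184+149+170+153=656 → 666/1322 = 0.50378
  resume: TP=785, FN=58+67+68+77=270 → 785/1055 = 0.74408
  letter: TP=1319, FN=29+37+34+26=126 → 1319/1445 = 0.91280
Macro-recall = mean = (0.84621 + 0.95323 + 0.50378 + 0.74408 + 0.91280) / 5 = 0.7920

0.7920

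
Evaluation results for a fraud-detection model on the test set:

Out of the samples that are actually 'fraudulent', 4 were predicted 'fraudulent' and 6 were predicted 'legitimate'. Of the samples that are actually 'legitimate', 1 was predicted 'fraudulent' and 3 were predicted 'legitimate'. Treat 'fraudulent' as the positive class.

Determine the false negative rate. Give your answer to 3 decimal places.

0.600

FNR = FN/(FN+TP) = 6/(6+4) = 0.600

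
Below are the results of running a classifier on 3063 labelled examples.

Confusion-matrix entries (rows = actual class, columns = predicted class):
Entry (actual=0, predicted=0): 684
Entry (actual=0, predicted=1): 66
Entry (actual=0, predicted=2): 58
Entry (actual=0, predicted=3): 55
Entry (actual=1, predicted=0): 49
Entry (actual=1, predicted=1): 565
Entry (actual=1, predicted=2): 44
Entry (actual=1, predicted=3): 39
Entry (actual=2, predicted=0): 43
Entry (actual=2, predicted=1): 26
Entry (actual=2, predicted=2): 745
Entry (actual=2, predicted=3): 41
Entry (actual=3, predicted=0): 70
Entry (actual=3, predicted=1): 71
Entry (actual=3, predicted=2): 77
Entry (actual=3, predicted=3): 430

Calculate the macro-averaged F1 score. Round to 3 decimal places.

0.785

Per-class F1 score (2·TP/(2·TP+FP+FN)):
  0: TP=684, FP=49+43+70=162, FN=66+58+55=179 → 1368/1709 = 0.8005
  1: TP=565, FP=66+26+71=163, FN=49+44+39=132 → 1130/1425 = 0.7930
  2: TP=745, FP=58+44+77=179, FN=43+26+41=110 → 1490/1779 = 0.8375
  3: TP=430, FP=55+39+41=135, FN=70+71+77=218 → 860/1213 = 0.7090
Macro-F1 score = mean = (0.8005 + 0.7930 + 0.8375 + 0.7090) / 4 = 0.785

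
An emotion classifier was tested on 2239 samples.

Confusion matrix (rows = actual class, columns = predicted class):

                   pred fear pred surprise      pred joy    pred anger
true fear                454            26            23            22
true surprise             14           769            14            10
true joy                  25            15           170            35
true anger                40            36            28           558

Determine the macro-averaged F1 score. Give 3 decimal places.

Per-class F1 score (2·TP/(2·TP+FP+FN)):
  fear: TP=454, FP=14+25+40=79, FN=26+23+22=71 → 908/1058 = 0.8582
  surprise: TP=769, FP=26+15+36=77, FN=14+14+10=38 → 1538/1653 = 0.9304
  joy: TP=170, FP=23+14+28=65, FN=25+15+35=75 → 340/480 = 0.7083
  anger: TP=558, FP=22+10+35=67, FN=40+36+28=104 → 1116/1287 = 0.8671
Macro-F1 score = mean = (0.8582 + 0.9304 + 0.7083 + 0.8671) / 4 = 0.841

0.841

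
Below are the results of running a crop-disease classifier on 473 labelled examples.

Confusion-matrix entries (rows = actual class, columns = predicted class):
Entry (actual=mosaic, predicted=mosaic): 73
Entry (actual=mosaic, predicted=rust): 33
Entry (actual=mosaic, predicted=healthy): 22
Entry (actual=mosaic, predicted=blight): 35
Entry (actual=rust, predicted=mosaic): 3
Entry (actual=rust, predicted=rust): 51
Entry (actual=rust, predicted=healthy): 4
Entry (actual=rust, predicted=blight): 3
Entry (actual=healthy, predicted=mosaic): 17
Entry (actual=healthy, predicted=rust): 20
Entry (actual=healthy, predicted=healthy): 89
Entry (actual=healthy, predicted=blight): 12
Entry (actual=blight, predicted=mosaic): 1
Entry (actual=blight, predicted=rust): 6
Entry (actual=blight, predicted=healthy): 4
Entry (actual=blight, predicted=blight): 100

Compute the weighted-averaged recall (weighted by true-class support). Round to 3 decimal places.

0.662

Per-class recall (TP/(TP+FN)):
  mosaic: TP=73, FN=33+22+35=90 → 73/163 = 0.4479
  rust: TP=51, FN=3+4+3=10 → 51/61 = 0.8361
  healthy: TP=89, FN=17+20+12=49 → 89/138 = 0.6449
  blight: TP=100, FN=1+6+4=11 → 100/111 = 0.9009
Weighted-recall = Σ (supportᵢ/N)·recallᵢ with N=473: (163/473)·0.4479 + (61/473)·0.8361 + (138/473)·0.6449 + (111/473)·0.9009 = 0.662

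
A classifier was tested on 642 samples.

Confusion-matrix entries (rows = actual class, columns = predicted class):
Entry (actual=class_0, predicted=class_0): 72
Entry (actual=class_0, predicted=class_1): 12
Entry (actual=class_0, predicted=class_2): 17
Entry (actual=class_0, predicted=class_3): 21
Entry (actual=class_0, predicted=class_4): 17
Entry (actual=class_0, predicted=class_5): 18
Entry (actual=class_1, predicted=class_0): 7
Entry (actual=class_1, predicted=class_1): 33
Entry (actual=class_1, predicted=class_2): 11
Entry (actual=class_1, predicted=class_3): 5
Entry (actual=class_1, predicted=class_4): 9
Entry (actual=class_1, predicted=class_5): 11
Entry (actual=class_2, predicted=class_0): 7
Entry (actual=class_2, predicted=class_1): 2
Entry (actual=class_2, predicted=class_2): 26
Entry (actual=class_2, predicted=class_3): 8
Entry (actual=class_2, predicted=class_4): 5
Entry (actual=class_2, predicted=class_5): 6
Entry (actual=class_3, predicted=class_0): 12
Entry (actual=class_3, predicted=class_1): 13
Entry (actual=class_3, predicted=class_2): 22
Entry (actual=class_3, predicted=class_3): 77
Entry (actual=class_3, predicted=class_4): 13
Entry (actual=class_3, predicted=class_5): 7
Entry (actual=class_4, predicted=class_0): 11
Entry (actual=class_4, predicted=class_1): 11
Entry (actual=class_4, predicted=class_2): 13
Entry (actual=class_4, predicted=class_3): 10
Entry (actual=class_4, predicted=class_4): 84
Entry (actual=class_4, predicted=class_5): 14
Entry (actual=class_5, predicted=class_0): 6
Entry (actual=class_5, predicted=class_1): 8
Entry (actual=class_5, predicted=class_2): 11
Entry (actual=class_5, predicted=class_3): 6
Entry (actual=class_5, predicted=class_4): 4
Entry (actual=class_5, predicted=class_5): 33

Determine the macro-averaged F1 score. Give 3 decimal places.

0.482

Per-class F1 score (2·TP/(2·TP+FP+FN)):
  class_0: TP=72, FP=7+7+12+11+6=43, FN=12+17+21+17+18=85 → 144/272 = 0.5294
  class_1: TP=33, FP=12+2+13+11+8=46, FN=7+11+5+9+11=43 → 66/155 = 0.4258
  class_2: TP=26, FP=17+11+22+13+11=74, FN=7+2+8+5+6=28 → 52/154 = 0.3377
  class_3: TP=77, FP=21+5+8+10+6=50, FN=12+13+22+13+7=67 → 154/271 = 0.5683
  class_4: TP=84, FP=17+9+5+13+4=48, FN=11+11+13+10+14=59 → 168/275 = 0.6109
  class_5: TP=33, FP=18+11+6+7+14=56, FN=6+8+11+6+4=35 → 66/157 = 0.4204
Macro-F1 score = mean = (0.5294 + 0.4258 + 0.3377 + 0.5683 + 0.6109 + 0.4204) / 6 = 0.482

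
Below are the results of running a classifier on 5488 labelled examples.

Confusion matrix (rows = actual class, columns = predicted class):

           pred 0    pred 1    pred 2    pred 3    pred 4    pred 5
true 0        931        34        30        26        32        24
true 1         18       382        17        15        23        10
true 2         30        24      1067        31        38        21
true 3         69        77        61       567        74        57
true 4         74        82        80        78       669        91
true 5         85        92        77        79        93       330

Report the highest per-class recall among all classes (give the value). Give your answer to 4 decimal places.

0.8811

Per-class recall (TP/(TP+FN)):
  0: TP=931, FN=34+30+26+32+24=146 → 931/1077 = 0.86444
  1: TP=382, FN=18+17+15+23+10=83 → 382/465 = 0.82151
  2: TP=1067, FN=30+24+31+38+21=144 → 1067/1211 = 0.88109
  3: TP=567, FN=69+77+61+74+57=338 → 567/905 = 0.62652
  4: TP=669, FN=74+82+80+78+91=405 → 669/1074 = 0.62291
  5: TP=330, FN=85+92+77+79+93=426 → 330/756 = 0.43651
Highest is class '2' with recall = 0.8811.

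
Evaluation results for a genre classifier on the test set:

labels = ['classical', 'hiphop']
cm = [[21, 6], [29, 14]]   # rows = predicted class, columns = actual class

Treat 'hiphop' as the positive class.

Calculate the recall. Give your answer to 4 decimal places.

0.7000

Recall = TP/(TP+FN) = 14/(14+6) = 14/20 = 0.7000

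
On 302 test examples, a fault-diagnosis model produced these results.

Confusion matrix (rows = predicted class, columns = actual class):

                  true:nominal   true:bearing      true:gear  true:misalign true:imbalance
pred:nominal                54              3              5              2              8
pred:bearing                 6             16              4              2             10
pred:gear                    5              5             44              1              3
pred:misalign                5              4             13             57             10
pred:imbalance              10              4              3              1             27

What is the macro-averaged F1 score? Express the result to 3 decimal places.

Per-class F1 score (2·TP/(2·TP+FP+FN)):
  nominal: TP=54, FP=3+5+2+8=18, FN=6+5+5+10=26 → 108/152 = 0.7105
  bearing: TP=16, FP=6+4+2+10=22, FN=3+5+4+4=16 → 32/70 = 0.4571
  gear: TP=44, FP=5+5+1+3=14, FN=5+4+13+3=25 → 88/127 = 0.6929
  misalign: TP=57, FP=5+4+13+10=32, FN=2+2+1+1=6 → 114/152 = 0.7500
  imbalance: TP=27, FP=10+4+3+1=18, FN=8+10+3+10=31 → 54/103 = 0.5243
Macro-F1 score = mean = (0.7105 + 0.4571 + 0.6929 + 0.7500 + 0.5243) / 5 = 0.627

0.627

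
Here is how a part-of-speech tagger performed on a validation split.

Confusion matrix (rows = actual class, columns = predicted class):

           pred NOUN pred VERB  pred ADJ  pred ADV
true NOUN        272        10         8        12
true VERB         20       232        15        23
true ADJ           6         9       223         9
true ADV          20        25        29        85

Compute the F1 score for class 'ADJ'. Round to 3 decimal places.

0.854

Treat 'ADJ' as positive and all other classes as negative.
F1 score = 2·TP/(2·TP+FP+FN).
ADJ: TP=223, FP=8+15+29=52, FN=6+9+9=24 → 446/522 = 0.8544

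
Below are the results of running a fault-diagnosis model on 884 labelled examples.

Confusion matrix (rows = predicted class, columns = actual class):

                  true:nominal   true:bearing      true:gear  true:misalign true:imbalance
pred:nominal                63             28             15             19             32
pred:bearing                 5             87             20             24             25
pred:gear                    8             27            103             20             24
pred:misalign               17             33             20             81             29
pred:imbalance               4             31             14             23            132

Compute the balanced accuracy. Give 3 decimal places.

0.540

Balanced accuracy = mean of per-class recall.
  nominal: recall = 63/97 = 0.6495
  bearing: recall = 87/206 = 0.4223
  gear: recall = 103/172 = 0.5988
  misalign: recall = 81/167 = 0.4850
  imbalance: recall = 132/242 = 0.5455
Mean = (0.6495 + 0.4223 + 0.5988 + 0.4850 + 0.5455) / 5 = 0.540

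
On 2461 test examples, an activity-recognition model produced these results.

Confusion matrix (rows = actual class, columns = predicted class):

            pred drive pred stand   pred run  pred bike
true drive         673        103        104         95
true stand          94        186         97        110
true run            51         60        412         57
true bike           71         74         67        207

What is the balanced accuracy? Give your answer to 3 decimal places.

0.569

Balanced accuracy = mean of per-class recall.
  drive: recall = 673/975 = 0.6903
  stand: recall = 186/487 = 0.3819
  run: recall = 412/580 = 0.7103
  bike: recall = 207/419 = 0.4940
Mean = (0.6903 + 0.3819 + 0.7103 + 0.4940) / 4 = 0.569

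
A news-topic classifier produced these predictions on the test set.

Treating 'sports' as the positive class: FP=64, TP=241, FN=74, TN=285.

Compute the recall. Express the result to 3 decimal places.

0.765

Recall = TP/(TP+FN) = 241/(241+74) = 241/315 = 0.765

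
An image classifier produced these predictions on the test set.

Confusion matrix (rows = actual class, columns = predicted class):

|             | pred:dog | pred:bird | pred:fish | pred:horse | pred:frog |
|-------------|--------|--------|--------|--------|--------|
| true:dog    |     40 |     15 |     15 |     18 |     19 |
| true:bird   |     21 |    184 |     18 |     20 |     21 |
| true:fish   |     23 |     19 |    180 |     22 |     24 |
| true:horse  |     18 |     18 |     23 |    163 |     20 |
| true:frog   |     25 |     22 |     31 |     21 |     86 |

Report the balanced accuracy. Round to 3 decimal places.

0.576

Balanced accuracy = mean of per-class recall.
  dog: recall = 40/107 = 0.3738
  bird: recall = 184/264 = 0.6970
  fish: recall = 180/268 = 0.6716
  horse: recall = 163/242 = 0.6736
  frog: recall = 86/185 = 0.4649
Mean = (0.3738 + 0.6970 + 0.6716 + 0.6736 + 0.4649) / 5 = 0.576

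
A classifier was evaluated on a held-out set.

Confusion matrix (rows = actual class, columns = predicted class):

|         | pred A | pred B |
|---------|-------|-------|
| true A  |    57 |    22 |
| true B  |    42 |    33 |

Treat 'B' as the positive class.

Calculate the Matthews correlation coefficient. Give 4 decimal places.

0.1685

MCC = (TP·TN − FP·FN) / √((TP+FP)(TP+FN)(TN+FP)(TN+FN))
Numerator = 33·57 − 22·42 = 957
Denominator = √(55·75·79·99) = √32261625 = 5679.9318
MCC = 957 / 5679.9318 = 0.1685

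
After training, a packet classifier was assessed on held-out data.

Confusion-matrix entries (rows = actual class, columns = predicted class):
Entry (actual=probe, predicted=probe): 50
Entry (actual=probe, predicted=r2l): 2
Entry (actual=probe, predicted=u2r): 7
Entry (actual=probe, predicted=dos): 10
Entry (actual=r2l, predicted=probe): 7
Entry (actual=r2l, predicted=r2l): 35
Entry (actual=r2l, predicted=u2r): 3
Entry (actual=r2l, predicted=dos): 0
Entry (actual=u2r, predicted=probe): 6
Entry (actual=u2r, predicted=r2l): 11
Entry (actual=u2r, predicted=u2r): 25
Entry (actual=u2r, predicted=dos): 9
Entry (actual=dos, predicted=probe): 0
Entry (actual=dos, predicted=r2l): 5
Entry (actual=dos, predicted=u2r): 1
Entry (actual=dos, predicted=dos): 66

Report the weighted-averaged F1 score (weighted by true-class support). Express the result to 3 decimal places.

Per-class F1 score (2·TP/(2·TP+FP+FN)):
  probe: TP=50, FP=7+6+0=13, FN=2+7+10=19 → 100/132 = 0.7576
  r2l: TP=35, FP=2+11+5=18, FN=7+3+0=10 → 70/98 = 0.7143
  u2r: TP=25, FP=7+3+1=11, FN=6+11+9=26 → 50/87 = 0.5747
  dos: TP=66, FP=10+0+9=19, FN=0+5+1=6 → 132/157 = 0.8408
Weighted-F1 score = Σ (supportᵢ/N)·F1 scoreᵢ with N=237: (69/237)·0.7576 + (45/237)·0.7143 + (51/237)·0.5747 + (72/237)·0.8408 = 0.735

0.735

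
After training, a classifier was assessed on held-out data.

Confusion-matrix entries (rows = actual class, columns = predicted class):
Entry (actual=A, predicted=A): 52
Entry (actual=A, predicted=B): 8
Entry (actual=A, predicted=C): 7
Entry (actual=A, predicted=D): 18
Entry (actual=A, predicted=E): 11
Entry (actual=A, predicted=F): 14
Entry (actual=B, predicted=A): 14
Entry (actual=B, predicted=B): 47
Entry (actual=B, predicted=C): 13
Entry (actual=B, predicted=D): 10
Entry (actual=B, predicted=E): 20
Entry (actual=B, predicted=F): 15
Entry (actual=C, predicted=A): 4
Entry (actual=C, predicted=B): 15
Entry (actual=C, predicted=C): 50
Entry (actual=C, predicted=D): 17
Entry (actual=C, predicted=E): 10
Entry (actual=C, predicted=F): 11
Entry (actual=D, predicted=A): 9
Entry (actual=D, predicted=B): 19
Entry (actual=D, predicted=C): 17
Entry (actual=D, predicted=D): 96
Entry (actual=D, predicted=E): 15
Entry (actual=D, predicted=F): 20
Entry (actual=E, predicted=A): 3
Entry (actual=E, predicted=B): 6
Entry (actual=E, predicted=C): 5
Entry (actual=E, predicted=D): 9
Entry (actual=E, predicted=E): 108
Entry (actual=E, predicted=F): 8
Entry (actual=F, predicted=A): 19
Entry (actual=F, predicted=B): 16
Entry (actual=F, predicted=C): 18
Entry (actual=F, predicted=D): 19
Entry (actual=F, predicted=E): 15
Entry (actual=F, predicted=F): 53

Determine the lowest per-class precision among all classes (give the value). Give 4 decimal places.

Per-class precision (TP/(TP+FP)):
  A: TP=52, FP=14+4+9+3+19=49 → 52/101 = 0.51485
  B: TP=47, FP=8+15+19+6+16=64 → 47/111 = 0.42342
  C: TP=50, FP=7+13+17+5+18=60 → 50/110 = 0.45455
  D: TP=96, FP=18+10+17+9+19=73 → 96/169 = 0.56805
  E: TP=108, FP=11+20+10+15+15=71 → 108/179 = 0.60335
  F: TP=53, FP=14+15+11+20+8=68 → 53/121 = 0.43802
Lowest is class 'B' with precision = 0.4234.

0.4234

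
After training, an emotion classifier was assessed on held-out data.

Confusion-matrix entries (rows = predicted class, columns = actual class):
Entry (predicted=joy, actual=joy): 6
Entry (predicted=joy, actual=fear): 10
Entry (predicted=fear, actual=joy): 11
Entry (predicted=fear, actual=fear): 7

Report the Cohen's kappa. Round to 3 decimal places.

-0.235

Observed agreement pₒ = trace/N = 13/34 = 0.3824
Expected agreement pₑ = Σ (rowᵢ·colᵢ)/N² = (17·16 + 17·18)/34² = 0.5000
κ = (pₒ − pₑ)/(1 − pₑ) = (0.3824 − 0.5000)/(1 − 0.5000) = -0.235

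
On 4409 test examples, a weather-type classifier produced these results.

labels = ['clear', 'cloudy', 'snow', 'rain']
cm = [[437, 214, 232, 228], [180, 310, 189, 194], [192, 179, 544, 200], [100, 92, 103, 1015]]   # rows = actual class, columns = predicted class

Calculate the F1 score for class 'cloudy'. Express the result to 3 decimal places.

0.372

One-vs-rest for 'cloudy': TP = diagonal; FP = other classes predicted 'cloudy'; FN = 'cloudy' predicted as other.
F1 score = 2·TP/(2·TP+FP+FN).
cloudy: TP=310, FP=214+179+92=485, FN=180+189+194=563 → 620/1668 = 0.3717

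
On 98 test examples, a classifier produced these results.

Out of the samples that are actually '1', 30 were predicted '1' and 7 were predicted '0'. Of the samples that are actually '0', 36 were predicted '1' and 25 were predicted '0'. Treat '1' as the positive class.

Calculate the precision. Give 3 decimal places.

0.455

Precision = TP/(TP+FP) = 30/(30+36) = 30/66 = 0.455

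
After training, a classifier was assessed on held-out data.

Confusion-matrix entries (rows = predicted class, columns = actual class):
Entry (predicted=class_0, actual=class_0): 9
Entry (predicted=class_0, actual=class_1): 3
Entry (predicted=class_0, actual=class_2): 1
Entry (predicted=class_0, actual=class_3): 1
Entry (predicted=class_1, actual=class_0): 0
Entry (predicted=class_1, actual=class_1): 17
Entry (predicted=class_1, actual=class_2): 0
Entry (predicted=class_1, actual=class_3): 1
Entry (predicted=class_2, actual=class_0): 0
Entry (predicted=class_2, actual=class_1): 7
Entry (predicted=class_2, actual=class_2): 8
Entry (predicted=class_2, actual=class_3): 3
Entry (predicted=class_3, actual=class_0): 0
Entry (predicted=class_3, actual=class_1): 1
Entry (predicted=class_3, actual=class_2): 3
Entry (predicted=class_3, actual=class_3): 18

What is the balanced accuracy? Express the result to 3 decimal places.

Balanced accuracy = mean of per-class recall.
  class_0: recall = 9/9 = 1.0000
  class_1: recall = 17/28 = 0.6071
  class_2: recall = 8/12 = 0.6667
  class_3: recall = 18/23 = 0.7826
Mean = (1.0000 + 0.6071 + 0.6667 + 0.7826) / 4 = 0.764

0.764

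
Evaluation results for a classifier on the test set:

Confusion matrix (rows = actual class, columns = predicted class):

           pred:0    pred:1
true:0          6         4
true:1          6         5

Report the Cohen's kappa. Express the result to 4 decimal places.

Observed agreement pₒ = trace/N = 11/21 = 0.52381
Expected agreement pₑ = Σ (rowᵢ·colᵢ)/N² = (10·12 + 11·9)/21² = 0.49660
κ = (pₒ − pₑ)/(1 − pₑ) = (0.52381 − 0.49660)/(1 − 0.49660) = 0.0541

0.0541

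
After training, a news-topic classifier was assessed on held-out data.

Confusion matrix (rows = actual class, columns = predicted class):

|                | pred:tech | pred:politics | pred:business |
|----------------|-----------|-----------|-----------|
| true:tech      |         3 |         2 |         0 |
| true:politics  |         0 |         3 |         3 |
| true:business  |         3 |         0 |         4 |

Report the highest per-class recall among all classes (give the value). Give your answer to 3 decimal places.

0.600

Per-class recall (TP/(TP+FN)):
  tech: TP=3, FN=2+0=2 → 3/5 = 0.6000
  politics: TP=3, FN=0+3=3 → 3/6 = 0.5000
  business: TP=4, FN=3+0=3 → 4/7 = 0.5714
Highest is class 'tech' with recall = 0.600.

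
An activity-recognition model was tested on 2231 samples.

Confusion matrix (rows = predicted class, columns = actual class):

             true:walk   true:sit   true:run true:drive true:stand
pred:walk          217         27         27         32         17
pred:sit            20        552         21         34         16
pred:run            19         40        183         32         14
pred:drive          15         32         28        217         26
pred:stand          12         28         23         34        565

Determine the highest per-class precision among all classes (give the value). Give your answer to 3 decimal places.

Per-class precision (TP/(TP+FP)):
  walk: TP=217, FP=27+27+32+17=103 → 217/320 = 0.6781
  sit: TP=552, FP=20+21+34+16=91 → 552/643 = 0.8585
  run: TP=183, FP=19+40+32+14=105 → 183/288 = 0.6354
  drive: TP=217, FP=15+32+28+26=101 → 217/318 = 0.6824
  stand: TP=565, FP=12+28+23+34=97 → 565/662 = 0.8535
Highest is class 'sit' with precision = 0.858.

0.858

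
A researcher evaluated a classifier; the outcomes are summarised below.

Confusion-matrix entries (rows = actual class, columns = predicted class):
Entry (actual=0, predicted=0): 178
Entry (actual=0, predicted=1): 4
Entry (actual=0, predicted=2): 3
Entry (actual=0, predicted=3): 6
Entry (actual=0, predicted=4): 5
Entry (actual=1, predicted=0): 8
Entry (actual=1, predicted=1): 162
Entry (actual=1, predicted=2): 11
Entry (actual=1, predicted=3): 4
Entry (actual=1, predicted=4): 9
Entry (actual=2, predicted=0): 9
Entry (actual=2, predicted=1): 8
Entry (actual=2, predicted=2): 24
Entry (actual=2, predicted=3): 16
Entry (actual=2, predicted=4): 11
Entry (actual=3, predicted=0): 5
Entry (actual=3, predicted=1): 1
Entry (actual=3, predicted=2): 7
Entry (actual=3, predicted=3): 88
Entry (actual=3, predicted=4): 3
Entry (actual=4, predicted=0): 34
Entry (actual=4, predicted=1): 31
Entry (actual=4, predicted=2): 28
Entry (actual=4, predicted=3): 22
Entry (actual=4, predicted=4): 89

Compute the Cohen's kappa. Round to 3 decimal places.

Observed agreement pₒ = trace/N = 541/766 = 0.7063
Expected agreement pₑ = Σ (rowᵢ·colᵢ)/N² = (196·234 + 194·206 + 68·73 + 104·136 + 204·117)/766² = 0.2195
κ = (pₒ − pₑ)/(1 − pₑ) = (0.7063 − 0.2195)/(1 − 0.2195) = 0.624

0.624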